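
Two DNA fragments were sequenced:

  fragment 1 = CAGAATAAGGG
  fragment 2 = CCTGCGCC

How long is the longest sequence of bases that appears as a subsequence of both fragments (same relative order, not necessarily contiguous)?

Taking C at fragment 1[1]=fragment 2[2], then T at fragment 1[6]=fragment 2[3], then G at fragment 1[9]=fragment 2[4], then G at fragment 1[10]=fragment 2[6] gives a common subsequence of length 4. dp[11][8] = 4 confirms this is the maximum.

4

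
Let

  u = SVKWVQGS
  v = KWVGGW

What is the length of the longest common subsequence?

Let dp[i][j] be the LCS length of the first i characters of u and the first j characters of v. dp[i][j] = dp[i-1][j-1]+1 when the i-th and j-th characters match, else max(dp[i-1][j], dp[i][j-1]).
    ·  K  W  V  G  G  W
 ·  0  0  0  0  0  0  0
 S  0  0  0  0  0  0  0
 V  0  0  0  1  1  1  1
 K  0  1  1  1  1  1  1
 W  0  1  2  2  2  2  2
 V  0  1  2  3  3  3  3
 Q  0  1  2  3  3  3  3
 G  0  1  2  3  4  4  4
 S  0  1  2  3  4  4  4
dp[8][6] = 4. One LCS (by backtracking along matches): KWVG.

4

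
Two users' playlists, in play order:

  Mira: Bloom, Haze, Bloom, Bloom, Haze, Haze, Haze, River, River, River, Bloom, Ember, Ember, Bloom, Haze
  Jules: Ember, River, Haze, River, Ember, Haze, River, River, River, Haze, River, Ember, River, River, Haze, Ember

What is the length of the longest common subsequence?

7

One common subsequence of length 7: Haze (Mira #2, Jules #3), Haze (Mira #5, Jules #6), Haze (Mira #7, Jules #10), River (Mira #8, Jules #11), River (Mira #9, Jules #13), River (Mira #10, Jules #14), Ember (Mira #13, Jules #16). The LCS DP gives dp[15][16] = 7, so this is optimal.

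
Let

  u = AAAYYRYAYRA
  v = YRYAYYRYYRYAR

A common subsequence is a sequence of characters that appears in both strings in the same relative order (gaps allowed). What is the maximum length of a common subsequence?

Match A (u #3, v #4); then Y (u #4, v #5); then Y (u #5, v #6); then R (u #6, v #7); then Y (u #7, v #8); then Y (u #9, v #9); then R (u #10, v #10); then A (u #11, v #12) — 8 characters in the same relative order in both, and the DP table's final entry dp[11][13] is also 8, so no common subsequence is longer.

8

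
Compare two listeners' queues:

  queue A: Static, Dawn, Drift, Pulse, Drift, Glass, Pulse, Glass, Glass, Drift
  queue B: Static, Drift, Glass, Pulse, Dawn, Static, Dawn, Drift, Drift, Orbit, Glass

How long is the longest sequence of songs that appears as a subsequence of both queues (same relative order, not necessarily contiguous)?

Pick Static (queue A #1, queue B #6), then Dawn (queue A #2, queue B #7), then Drift (queue A #3, queue B #8), then Drift (queue A #5, queue B #9), then Glass (queue A #9, queue B #11); all 5 songs appear in both, in order. dp[10][11] = 5 confirms this is the maximum.

5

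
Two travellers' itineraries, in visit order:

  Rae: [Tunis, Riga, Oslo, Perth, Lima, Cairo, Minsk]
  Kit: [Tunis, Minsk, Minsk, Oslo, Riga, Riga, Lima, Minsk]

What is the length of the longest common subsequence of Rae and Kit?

Taking Tunis (Rae #1, Kit #1); then Riga (Rae #2, Kit #6); then Lima (Rae #5, Kit #7); then Minsk (Rae #7, Kit #8) gives a common subsequence of length 4, and the DP table's final entry dp[7][8] is also 4, so no common subsequence is longer.

4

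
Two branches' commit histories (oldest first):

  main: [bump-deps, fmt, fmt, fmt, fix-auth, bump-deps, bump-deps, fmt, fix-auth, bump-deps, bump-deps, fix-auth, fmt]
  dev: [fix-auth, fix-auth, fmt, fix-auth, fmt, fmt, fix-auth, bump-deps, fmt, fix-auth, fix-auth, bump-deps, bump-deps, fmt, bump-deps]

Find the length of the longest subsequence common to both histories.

One common subsequence of length 10: fmt (main #2, dev #3), then fmt (main #3, dev #5), then fmt (main #4, dev #6), then fix-auth (main #5, dev #7), then bump-deps (main #7, dev #8), then fmt (main #8, dev #9), then fix-auth (main #9, dev #11), then bump-deps (main #10, dev #12), then bump-deps (main #11, dev #13), then fmt (main #13, dev #14). Since dp[13][15] = 10, nothing longer is possible.

10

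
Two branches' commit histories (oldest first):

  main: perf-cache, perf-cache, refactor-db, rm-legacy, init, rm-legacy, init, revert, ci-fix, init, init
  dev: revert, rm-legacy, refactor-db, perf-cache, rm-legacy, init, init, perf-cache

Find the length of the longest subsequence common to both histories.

4

Taking perf-cache at main[2]=dev[4] → rm-legacy at main[4]=dev[5] → init at main[5]=dev[6] → init at main[7]=dev[7] gives a common subsequence of length 4. Since dp[11][8] = 4, nothing longer is possible.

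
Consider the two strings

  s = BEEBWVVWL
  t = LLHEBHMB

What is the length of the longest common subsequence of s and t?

Pick B [1,5] → B [4,8]; all 2 characters appear in both, in order. Since dp[9][8] = 2, nothing longer is possible.

2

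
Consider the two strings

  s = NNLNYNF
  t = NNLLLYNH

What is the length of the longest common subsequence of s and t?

Pick N [1,1]; then N [2,2]; then L [3,5]; then Y [5,6]; then N [6,7]; all 5 characters appear in both, in order. dp[7][8] = 5 confirms this is the maximum.

5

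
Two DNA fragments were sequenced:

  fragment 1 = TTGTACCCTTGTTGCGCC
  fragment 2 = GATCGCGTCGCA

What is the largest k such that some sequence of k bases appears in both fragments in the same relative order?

Taking G [3,1], then T [4,3], then C [6,4], then C [8,6], then G [11,7], then T [13,8], then C [15,9], then G [16,10], then C [17,11] gives a common subsequence of length 9, and the DP table's final entry dp[18][12] is also 9, so no common subsequence is longer.

9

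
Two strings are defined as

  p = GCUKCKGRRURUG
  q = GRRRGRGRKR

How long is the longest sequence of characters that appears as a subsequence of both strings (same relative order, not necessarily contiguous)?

Match G (p #1, q #1), G (p #7, q #5), R (p #8, q #6), R (p #9, q #8), R (p #11, q #10) — 5 characters in the same relative order in both. dp[13][10] = 5 confirms this is the maximum.

5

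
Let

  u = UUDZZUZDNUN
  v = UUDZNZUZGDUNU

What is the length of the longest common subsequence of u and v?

Pick U at u[1]=v[1], U at u[2]=v[2], D at u[3]=v[3], Z at u[4]=v[4], Z at u[5]=v[6], U at u[6]=v[7], Z at u[7]=v[8], D at u[8]=v[10], N at u[9]=v[12], U at u[10]=v[13]; all 10 characters appear in both, in order, and the DP table's final entry dp[11][13] is also 10, so no common subsequence is longer.

10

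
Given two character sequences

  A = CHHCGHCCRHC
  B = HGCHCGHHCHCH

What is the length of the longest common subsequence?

8

Let dp[i][j] be the LCS length of the first i characters of A and the first j characters of B. dp[i][j] = dp[i-1][j-1]+1 when the i-th and j-th characters match, else max(dp[i-1][j], dp[i][j-1]).
    ·  H  G  C  H  C  G  H  H  C  H  C  H
 ·  0  0  0  0  0  0  0  0  0  0  0  0  0
 C  0  0  0  1  1  1  1  1  1  1  1  1  1
 H  0  1  1  1  2  2  2  2  2  2  2  2  2
 H  0  1  1  1  2  2  2  3  3  3  3  3  3
 C  0  1  1  2  2  3  3  3  3  4  4  4  4
 G  0  1  2  2  2  3  4  4  4  4  4  4  4
 H  0  1  2  2  3  3  4  5  5  5  5  5  5
 C  0  1  2  3  3  4  4  5  5  6  6  6  6
 C  0  1  2  3  3  4  4  5  5  6  6  7  7
 R  0  1  2  3  3  4  4  5  5  6  6  7  7
 H  0  1  2  3  4  4  4  5  6  6  7  7  8
 C  0  1  2  3  4  5  5  5  6  7  7  8  8
dp[11][12] = 8. One LCS (by backtracking along matches): CHCGHCCH.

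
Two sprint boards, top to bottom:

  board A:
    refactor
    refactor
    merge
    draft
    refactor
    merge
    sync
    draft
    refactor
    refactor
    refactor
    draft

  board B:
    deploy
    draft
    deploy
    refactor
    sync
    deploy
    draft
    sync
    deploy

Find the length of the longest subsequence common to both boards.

Match draft [4,2]; then refactor [5,4]; then sync [7,5]; then draft [8,7] — 4 tasks in the same relative order in both. Since dp[12][9] = 4, nothing longer is possible.

4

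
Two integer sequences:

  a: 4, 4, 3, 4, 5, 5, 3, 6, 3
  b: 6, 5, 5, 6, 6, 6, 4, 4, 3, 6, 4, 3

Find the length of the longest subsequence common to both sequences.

Let dp[i][j] be the LCS length of the first i values of a and the first j values of b. dp[i][j] = dp[i-1][j-1]+1 when the i-th and j-th values match, else max(dp[i-1][j], dp[i][j-1]).
    ·  6  5  5  6  6  6  4  4  3  6  4  3
 ·  0  0  0  0  0  0  0  0  0  0  0  0  0
 4  0  0  0  0  0  0  0  1  1  1  1  1  1
 4  0  0  0  0  0  0  0  1  2  2  2  2  2
 3  0  0  0  0  0  0  0  1  2  3  3  3  3
 4  0  0  0  0  0  0  0  1  2  3  3  4  4
 5  0  0  1  1  1  1  1  1  2  3  3  4  4
 5  0  0  1  2  2  2  2  2  2  3  3  4  4
 3  0  0  1  2  2  2  2  2  2  3  3  4  5
 6  0  1  1  2  3  3  3  3  3  3  4  4  5
 3  0  1  1  2  3  3  3  3  3  4  4  4  5
dp[9][12] = 5. One LCS (by backtracking along matches): 4, 4, 3, 4, 3.

5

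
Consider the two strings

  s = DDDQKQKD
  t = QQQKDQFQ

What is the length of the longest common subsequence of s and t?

Let dp[i][j] be the LCS length of the first i characters of s and the first j characters of t. dp[i][j] = dp[i-1][j-1]+1 when the i-th and j-th characters match, else max(dp[i-1][j], dp[i][j-1]).
    ·  Q  Q  Q  K  D  Q  F  Q
 ·  0  0  0  0  0  0  0  0  0
 D  0  0  0  0  0  1  1  1  1
 D  0  0  0  0  0  1  1  1  1
 D  0  0  0  0  0  1  1  1  1
 Q  0  1  1  1  1  1  2  2  2
 K  0  1  1  1  2  2  2  2  2
 Q  0  1  2  2  2  2  3  3  3
 K  0  1  2  2  3  3  3  3  3
 D  0  1  2  2  3  4  4  4  4
dp[8][8] = 4. One LCS (by backtracking along matches): QQKD.

4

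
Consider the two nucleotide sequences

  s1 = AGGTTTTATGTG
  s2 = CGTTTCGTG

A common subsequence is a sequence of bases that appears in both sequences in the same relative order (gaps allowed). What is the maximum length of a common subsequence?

7

Match G [3,2], T [4,3], T [5,4], T [6,5], G [10,7], T [11,8], G [12,9] — 7 bases in the same relative order in both. Since dp[12][9] = 7, nothing longer is possible.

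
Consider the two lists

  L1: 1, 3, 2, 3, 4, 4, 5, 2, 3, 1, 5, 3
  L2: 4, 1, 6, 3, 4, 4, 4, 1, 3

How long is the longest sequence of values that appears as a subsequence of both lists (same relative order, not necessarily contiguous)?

Let dp[i][j] be the LCS length of the first i values of L1 and the first j values of L2. dp[i][j] = dp[i-1][j-1]+1 when the i-th and j-th values match, else max(dp[i-1][j], dp[i][j-1]).
    ·  4  1  6  3  4  4  4  1  3
 ·  0  0  0  0  0  0  0  0  0  0
 1  0  0  1  1  1  1  1  1  1  1
 3  0  0  1  1  2  2  2  2  2  2
 2  0  0  1  1  2  2  2  2  2  2
 3  0  0  1  1  2  2  2  2  2  3
 4  0  1  1  1  2  3  3  3  3  3
 4  0  1  1  1  2  3  4  4  4  4
 5  0  1  1  1  2  3  4  4  4  4
 2  0  1  1  1  2  3  4  4  4  4
 3  0  1  1  1  2  3  4  4  4  5
 1  0  1  2  2  2  3  4  4  5  5
 5  0  1  2  2  2  3  4  4  5  5
 3  0  1  2  2  3  3  4  4  5  6
dp[12][9] = 6. One LCS (by backtracking along matches): 1, 3, 4, 4, 1, 3.

6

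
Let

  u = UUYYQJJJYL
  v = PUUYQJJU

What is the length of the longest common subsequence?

Match U at u[1]=v[2]; then U at u[2]=v[3]; then Y at u[4]=v[4]; then Q at u[5]=v[5]; then J at u[6]=v[6]; then J at u[7]=v[7] — 6 characters in the same relative order in both. dp[10][8] = 6 confirms this is the maximum.

6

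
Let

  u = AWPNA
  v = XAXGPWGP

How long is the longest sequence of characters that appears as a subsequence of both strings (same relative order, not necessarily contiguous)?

3

One common subsequence of length 3: A [1,2], W [2,6], P [3,8]. The LCS DP gives dp[5][8] = 3, so this is optimal.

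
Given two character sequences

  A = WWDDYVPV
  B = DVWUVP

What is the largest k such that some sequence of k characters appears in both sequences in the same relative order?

3

Match W (A #1, B #3); then V (A #6, B #5); then P (A #7, B #6) — 3 characters in the same relative order in both, and the DP table's final entry dp[8][6] is also 3, so no common subsequence is longer.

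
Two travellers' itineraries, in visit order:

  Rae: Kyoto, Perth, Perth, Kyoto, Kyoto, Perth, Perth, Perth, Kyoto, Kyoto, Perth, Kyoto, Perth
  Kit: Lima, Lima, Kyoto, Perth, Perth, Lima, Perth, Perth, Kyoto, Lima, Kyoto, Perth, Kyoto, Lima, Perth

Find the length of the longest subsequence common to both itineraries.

One common subsequence of length 10: Kyoto [1,3], then Perth [2,4], then Perth [3,5], then Perth [7,7], then Perth [8,8], then Kyoto [9,9], then Kyoto [10,11], then Perth [11,12], then Kyoto [12,13], then Perth [13,15]. dp[13][15] = 10 confirms this is the maximum.

10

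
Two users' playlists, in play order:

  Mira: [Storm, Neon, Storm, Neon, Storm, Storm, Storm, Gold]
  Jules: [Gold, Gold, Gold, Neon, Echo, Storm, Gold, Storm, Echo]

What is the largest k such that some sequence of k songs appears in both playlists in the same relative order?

Match Neon at Mira[2]=Jules[4], then Storm at Mira[3]=Jules[6], then Storm at Mira[5]=Jules[8] — 3 songs in the same relative order in both, and the DP table's final entry dp[8][9] is also 3, so no common subsequence is longer.

3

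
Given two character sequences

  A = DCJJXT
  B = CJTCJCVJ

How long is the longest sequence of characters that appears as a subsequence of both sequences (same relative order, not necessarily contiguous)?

Let dp[i][j] be the LCS length of the first i characters of A and the first j characters of B. dp[i][j] = dp[i-1][j-1]+1 when the i-th and j-th characters match, else max(dp[i-1][j], dp[i][j-1]).
    ·  C  J  T  C  J  C  V  J
 ·  0  0  0  0  0  0  0  0  0
 D  0  0  0  0  0  0  0  0  0
 C  0  1  1  1  1  1  1  1  1
 J  0  1  2  2  2  2  2  2  2
 J  0  1  2  2  2  3  3  3  3
 X  0  1  2  2  2  3  3  3  3
 T  0  1  2  3  3  3  3  3  3
dp[6][8] = 3. One LCS (by backtracking along matches): CJJ.

3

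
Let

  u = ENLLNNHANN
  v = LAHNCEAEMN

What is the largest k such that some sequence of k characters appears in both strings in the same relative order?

Pick L at u[3]=v[1], then N at u[5]=v[4], then A at u[8]=v[7], then N at u[10]=v[10]; all 4 characters appear in both, in order, and the DP table's final entry dp[10][10] is also 4, so no common subsequence is longer.

4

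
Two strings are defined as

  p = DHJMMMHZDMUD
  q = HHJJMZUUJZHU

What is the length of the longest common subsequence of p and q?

5

Taking H [2,2], J [3,4], M [4,5], H [7,11], U [11,12] gives a common subsequence of length 5. The LCS DP gives dp[12][12] = 5, so this is optimal.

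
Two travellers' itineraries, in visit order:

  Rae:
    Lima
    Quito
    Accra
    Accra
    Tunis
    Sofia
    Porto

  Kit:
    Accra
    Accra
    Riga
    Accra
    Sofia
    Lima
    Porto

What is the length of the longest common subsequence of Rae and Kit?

Pick Accra [3,2], then Accra [4,4], then Sofia [6,5], then Porto [7,7]; all 4 stops appear in both, in order. Since dp[7][7] = 4, nothing longer is possible.

4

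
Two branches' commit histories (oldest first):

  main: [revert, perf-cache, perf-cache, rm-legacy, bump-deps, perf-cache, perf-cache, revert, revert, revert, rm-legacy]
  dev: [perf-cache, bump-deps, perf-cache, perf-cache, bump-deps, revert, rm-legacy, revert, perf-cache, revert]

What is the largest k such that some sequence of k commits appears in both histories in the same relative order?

7

Taking perf-cache (main #3, dev #1) → bump-deps (main #5, dev #2) → perf-cache (main #6, dev #3) → perf-cache (main #7, dev #4) → revert (main #8, dev #6) → revert (main #9, dev #8) → revert (main #10, dev #10) gives a common subsequence of length 7. Since dp[11][10] = 7, nothing longer is possible.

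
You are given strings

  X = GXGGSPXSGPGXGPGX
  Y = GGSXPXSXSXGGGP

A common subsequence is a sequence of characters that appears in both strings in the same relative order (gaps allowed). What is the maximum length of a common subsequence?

10

Match G [3,1], then G [4,2], then S [5,3], then P [6,5], then X [7,8], then S [8,9], then G [9,11], then G [11,12], then G [13,13], then P [14,14] — 10 characters in the same relative order in both. Since dp[16][14] = 10, nothing longer is possible.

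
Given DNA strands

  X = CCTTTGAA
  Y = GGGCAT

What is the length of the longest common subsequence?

Taking C at X[1]=Y[4]; then T at X[5]=Y[6] gives a common subsequence of length 2, and the DP table's final entry dp[8][6] is also 2, so no common subsequence is longer.

2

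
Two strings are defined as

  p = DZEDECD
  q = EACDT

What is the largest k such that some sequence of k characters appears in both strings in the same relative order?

Let dp[i][j] be the LCS length of the first i characters of p and the first j characters of q. dp[i][j] = dp[i-1][j-1]+1 when the i-th and j-th characters match, else max(dp[i-1][j], dp[i][j-1]).
    ·  E  A  C  D  T
 ·  0  0  0  0  0  0
 D  0  0  0  0  1  1
 Z  0  0  0  0  1  1
 E  0  1  1  1  1  1
 D  0  1  1  1  2  2
 E  0  1  1  1  2  2
 C  0  1  1  2  2  2
 D  0  1  1  2  3  3
dp[7][5] = 3. One LCS (by backtracking along matches): ECD.

3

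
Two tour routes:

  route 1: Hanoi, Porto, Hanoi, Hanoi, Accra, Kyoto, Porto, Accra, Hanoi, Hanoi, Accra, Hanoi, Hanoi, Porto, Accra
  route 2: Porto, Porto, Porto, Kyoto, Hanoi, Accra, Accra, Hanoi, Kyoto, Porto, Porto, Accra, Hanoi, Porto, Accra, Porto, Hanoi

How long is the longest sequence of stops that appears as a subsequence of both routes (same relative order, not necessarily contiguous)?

9

Pick Porto at route 1[2]=route 2[3] → Hanoi at route 1[3]=route 2[5] → Hanoi at route 1[4]=route 2[8] → Kyoto at route 1[6]=route 2[9] → Porto at route 1[7]=route 2[11] → Accra at route 1[8]=route 2[12] → Hanoi at route 1[9]=route 2[13] → Accra at route 1[11]=route 2[15] → Hanoi at route 1[13]=route 2[17]; all 9 stops appear in both, in order. dp[15][17] = 9 confirms this is the maximum.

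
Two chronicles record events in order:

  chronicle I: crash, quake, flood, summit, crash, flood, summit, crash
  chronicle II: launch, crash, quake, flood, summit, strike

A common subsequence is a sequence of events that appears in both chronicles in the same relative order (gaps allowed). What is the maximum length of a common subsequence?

4

Pick crash [1,2], quake [2,3], flood [3,4], summit [4,5]; all 4 events appear in both, in order. The LCS DP gives dp[8][6] = 4, so this is optimal.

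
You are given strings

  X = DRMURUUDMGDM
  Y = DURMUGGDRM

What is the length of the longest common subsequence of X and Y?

7

Pick D (X #1, Y #1); then R (X #2, Y #3); then M (X #3, Y #4); then U (X #4, Y #5); then G (X #10, Y #7); then D (X #11, Y #8); then M (X #12, Y #10); all 7 characters appear in both, in order, and the DP table's final entry dp[12][10] is also 7, so no common subsequence is longer.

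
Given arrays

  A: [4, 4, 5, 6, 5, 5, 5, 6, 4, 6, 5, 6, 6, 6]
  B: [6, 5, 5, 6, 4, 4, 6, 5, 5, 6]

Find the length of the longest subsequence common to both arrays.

8

Let dp[i][j] be the LCS length of the first i values of A and the first j values of B. dp[i][j] = dp[i-1][j-1]+1 when the i-th and j-th values match, else max(dp[i-1][j], dp[i][j-1]).
    ·  6  5  5  6  4  4  6  5  5  6
 ·  0  0  0  0  0  0  0  0  0  0  0
 4  0  0  0  0  0  1  1  1  1  1  1
 4  0  0  0  0  0  1  2  2  2  2  2
 5  0  0  1  1  1  1  2  2  3  3  3
 6  0  1  1  1  2  2  2  3  3  3  4
 5  0  1  2  2  2  2  2  3  4  4  4
 5  0  1  2  3  3  3  3  3  4  5  5
 5  0  1  2  3  3  3  3  3  4  5  5
 6  0  1  2  3  4  4  4  4  4  5  6
 4  0  1  2  3  4  5  5  5  5  5  6
 6  0  1  2  3  4  5  5  6  6  6  6
 5  0  1  2  3  4  5  5  6  7  7  7
 6  0  1  2  3  4  5  5  6  7  7  8
 6  0  1  2  3  4  5  5  6  7  7  8
 6  0  1  2  3  4  5  5  6  7  7  8
dp[14][10] = 8. One LCS (by backtracking along matches): 6, 5, 5, 6, 4, 6, 5, 6.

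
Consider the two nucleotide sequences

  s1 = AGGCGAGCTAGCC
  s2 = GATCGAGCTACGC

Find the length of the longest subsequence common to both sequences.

Taking A (s1 #1, s2 #2), then C (s1 #4, s2 #4), then G (s1 #5, s2 #5), then A (s1 #6, s2 #6), then G (s1 #7, s2 #7), then C (s1 #8, s2 #8), then T (s1 #9, s2 #9), then A (s1 #10, s2 #10), then G (s1 #11, s2 #12), then C (s1 #13, s2 #13) gives a common subsequence of length 10. Since dp[13][13] = 10, nothing longer is possible.

10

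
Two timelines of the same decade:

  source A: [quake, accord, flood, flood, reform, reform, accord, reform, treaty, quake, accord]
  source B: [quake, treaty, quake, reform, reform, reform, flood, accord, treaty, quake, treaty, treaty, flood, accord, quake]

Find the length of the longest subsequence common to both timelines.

Taking quake (source A #1, source B #3), reform (source A #5, source B #5), reform (source A #6, source B #6), accord (source A #7, source B #8), treaty (source A #9, source B #9), quake (source A #10, source B #10), accord (source A #11, source B #14) gives a common subsequence of length 7. Since dp[11][15] = 7, nothing longer is possible.

7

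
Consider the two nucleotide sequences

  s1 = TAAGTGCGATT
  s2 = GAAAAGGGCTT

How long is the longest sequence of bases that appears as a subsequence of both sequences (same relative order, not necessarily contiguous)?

7

Let dp[i][j] be the LCS length of the first i bases of s1 and the first j bases of s2. dp[i][j] = dp[i-1][j-1]+1 when the i-th and j-th bases match, else max(dp[i-1][j], dp[i][j-1]).
    ·  G  A  A  A  A  G  G  G  C  T  T
 ·  0  0  0  0  0  0  0  0  0  0  0  0
 T  0  0  0  0  0  0  0  0  0  0  1  1
 A  0  0  1  1  1  1  1  1  1  1  1  1
 A  0  0  1  2  2  2  2  2  2  2  2  2
 G  0  1  1  2  2  2  3  3  3  3  3  3
 T  0  1  1  2  2  2  3  3  3  3  4  4
 G  0  1  1  2  2  2  3  4  4  4  4  4
 C  0  1  1  2  2  2  3  4  4  5  5  5
 G  0  1  1  2  2  2  3  4  5  5  5  5
 A  0  1  2  2  3  3  3  4  5  5  5  5
 T  0  1  2  2  3  3  3  4  5  5  6  6
 T  0  1  2  2  3  3  3  4  5  5  6  7
dp[11][11] = 7. One LCS (by backtracking along matches): AAGGCTT.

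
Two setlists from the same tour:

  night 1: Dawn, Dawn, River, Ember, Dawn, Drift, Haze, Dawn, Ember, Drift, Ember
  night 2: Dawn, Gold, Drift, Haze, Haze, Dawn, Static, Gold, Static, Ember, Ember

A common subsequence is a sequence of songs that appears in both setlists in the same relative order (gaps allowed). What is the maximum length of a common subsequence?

6

Taking Dawn (night 1 #1, night 2 #1), then Drift (night 1 #6, night 2 #3), then Haze (night 1 #7, night 2 #5), then Dawn (night 1 #8, night 2 #6), then Ember (night 1 #9, night 2 #10), then Ember (night 1 #11, night 2 #11) gives a common subsequence of length 6. The LCS DP gives dp[11][11] = 6, so this is optimal.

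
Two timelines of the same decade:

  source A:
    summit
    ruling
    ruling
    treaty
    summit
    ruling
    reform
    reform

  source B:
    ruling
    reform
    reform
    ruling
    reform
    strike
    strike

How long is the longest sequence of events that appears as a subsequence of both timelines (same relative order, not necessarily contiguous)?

Taking ruling [2,1], ruling [6,4], reform [7,5] gives a common subsequence of length 3. The LCS DP gives dp[8][7] = 3, so this is optimal.

3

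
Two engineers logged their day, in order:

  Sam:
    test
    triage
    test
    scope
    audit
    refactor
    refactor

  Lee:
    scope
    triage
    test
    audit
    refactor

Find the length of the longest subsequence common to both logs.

4

Match triage [2,2] → test [3,3] → audit [5,4] → refactor [7,5] — 4 tasks in the same relative order in both. dp[7][5] = 4 confirms this is the maximum.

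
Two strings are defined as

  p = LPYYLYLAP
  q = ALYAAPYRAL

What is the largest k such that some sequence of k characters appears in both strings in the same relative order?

Let dp[i][j] be the LCS length of the first i characters of p and the first j characters of q. dp[i][j] = dp[i-1][j-1]+1 when the i-th and j-th characters match, else max(dp[i-1][j], dp[i][j-1]).
    ·  A  L  Y  A  A  P  Y  R  A  L
 ·  0  0  0  0  0  0  0  0  0  0  0
 L  0  0  1  1  1  1  1  1  1  1  1
 P  0  0  1  1  1  1  2  2  2  2  2
 Y  0  0  1  2  2  2  2  3  3  3  3
 Y  0  0  1  2  2  2  2  3  3  3  3
 L  0  0  1  2  2  2  2  3  3  3  4
 Y  0  0  1  2  2  2  2  3  3  3  4
 L  0  0  1  2  2  2  2  3  3  3  4
 A  0  1  1  2  3  3  3  3  3  4  4
 P  0  1  1  2  3  3  4  4  4  4  4
dp[9][10] = 4. One LCS (by backtracking along matches): LPYL.

4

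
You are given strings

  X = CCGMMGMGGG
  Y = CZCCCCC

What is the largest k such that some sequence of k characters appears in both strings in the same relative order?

2

Taking C at X[1]=Y[6]; then C at X[2]=Y[7] gives a common subsequence of length 2. Since dp[10][7] = 2, nothing longer is possible.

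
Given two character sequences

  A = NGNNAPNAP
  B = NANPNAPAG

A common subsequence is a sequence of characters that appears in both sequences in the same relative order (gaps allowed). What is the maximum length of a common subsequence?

Taking N at A[1]=B[1], then N at A[3]=B[3], then N at A[4]=B[5], then A at A[5]=B[6], then P at A[6]=B[7], then A at A[8]=B[8] gives a common subsequence of length 6. dp[9][9] = 6 confirms this is the maximum.

6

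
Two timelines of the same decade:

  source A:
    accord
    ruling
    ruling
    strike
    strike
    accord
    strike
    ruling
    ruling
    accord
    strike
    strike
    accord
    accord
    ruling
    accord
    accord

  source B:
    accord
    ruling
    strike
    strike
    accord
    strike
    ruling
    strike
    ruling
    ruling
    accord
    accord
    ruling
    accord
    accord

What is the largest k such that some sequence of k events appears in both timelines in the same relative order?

13

One common subsequence of length 13: accord (source A #1, source B #1), ruling (source A #3, source B #2), strike (source A #4, source B #3), strike (source A #5, source B #4), accord (source A #6, source B #5), strike (source A #7, source B #8), ruling (source A #8, source B #9), ruling (source A #9, source B #10), accord (source A #13, source B #11), accord (source A #14, source B #12), ruling (source A #15, source B #13), accord (source A #16, source B #14), accord (source A #17, source B #15). The LCS DP gives dp[17][15] = 13, so this is optimal.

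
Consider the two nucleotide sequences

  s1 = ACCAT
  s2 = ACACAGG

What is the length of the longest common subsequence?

4

Let dp[i][j] be the LCS length of the first i bases of s1 and the first j bases of s2. dp[i][j] = dp[i-1][j-1]+1 when the i-th and j-th bases match, else max(dp[i-1][j], dp[i][j-1]).
    ·  A  C  A  C  A  G  G
 ·  0  0  0  0  0  0  0  0
 A  0  1  1  1  1  1  1  1
 C  0  1  2  2  2  2  2  2
 C  0  1  2  2  3  3  3  3
 A  0  1  2  3  3  4  4  4
 T  0  1  2  3  3  4  4  4
dp[5][7] = 4. One LCS (by backtracking along matches): ACCA.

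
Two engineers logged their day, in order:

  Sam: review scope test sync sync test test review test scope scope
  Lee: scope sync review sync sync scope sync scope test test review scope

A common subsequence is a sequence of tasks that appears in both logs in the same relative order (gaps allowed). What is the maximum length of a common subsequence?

One common subsequence of length 7: review [1,3], scope [2,6], sync [4,7], test [6,9], test [7,10], review [8,11], scope [11,12], and the DP table's final entry dp[11][12] is also 7, so no common subsequence is longer.

7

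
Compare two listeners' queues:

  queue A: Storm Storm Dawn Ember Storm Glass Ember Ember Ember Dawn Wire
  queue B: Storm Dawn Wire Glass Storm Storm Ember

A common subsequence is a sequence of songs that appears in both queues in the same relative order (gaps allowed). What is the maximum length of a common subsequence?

Match Storm [1,1], Storm [2,5], Storm [5,6], Ember [9,7] — 4 songs in the same relative order in both. Since dp[11][7] = 4, nothing longer is possible.

4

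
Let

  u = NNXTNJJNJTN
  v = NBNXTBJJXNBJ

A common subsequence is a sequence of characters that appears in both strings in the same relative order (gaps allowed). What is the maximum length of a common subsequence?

8

Match N (u #1, v #1) → N (u #2, v #3) → X (u #3, v #4) → T (u #4, v #5) → J (u #6, v #7) → J (u #7, v #8) → N (u #8, v #10) → J (u #9, v #12) — 8 characters in the same relative order in both. dp[11][12] = 8 confirms this is the maximum.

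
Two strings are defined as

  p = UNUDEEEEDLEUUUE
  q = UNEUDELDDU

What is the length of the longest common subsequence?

Pick U [1,1] → N [2,2] → U [3,4] → D [4,5] → E [5,6] → D [9,9] → U [14,10]; all 7 characters appear in both, in order. Since dp[15][10] = 7, nothing longer is possible.

7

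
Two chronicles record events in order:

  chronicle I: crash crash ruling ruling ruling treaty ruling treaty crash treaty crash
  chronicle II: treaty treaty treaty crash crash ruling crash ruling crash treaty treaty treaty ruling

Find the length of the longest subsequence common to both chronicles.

7

One common subsequence of length 7: crash [1,4] → crash [2,5] → ruling [3,6] → ruling [4,8] → treaty [6,10] → treaty [8,11] → treaty [10,12]. Since dp[11][13] = 7, nothing longer is possible.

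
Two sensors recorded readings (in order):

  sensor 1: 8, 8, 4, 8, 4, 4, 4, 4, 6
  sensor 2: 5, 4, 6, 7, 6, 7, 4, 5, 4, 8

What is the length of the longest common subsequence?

3

Pick 4 (sensor 1 #3, sensor 2 #2); then 4 (sensor 1 #5, sensor 2 #7); then 4 (sensor 1 #6, sensor 2 #9); all 3 values appear in both, in order. dp[9][10] = 3 confirms this is the maximum.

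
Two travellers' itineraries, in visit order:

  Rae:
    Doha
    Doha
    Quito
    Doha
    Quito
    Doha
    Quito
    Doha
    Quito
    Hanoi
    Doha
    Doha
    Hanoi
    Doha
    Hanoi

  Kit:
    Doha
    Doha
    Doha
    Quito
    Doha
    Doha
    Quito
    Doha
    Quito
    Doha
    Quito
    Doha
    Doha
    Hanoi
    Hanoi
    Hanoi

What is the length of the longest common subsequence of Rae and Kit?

13

One common subsequence of length 13: Doha (Rae #1, Kit #2); then Doha (Rae #2, Kit #3); then Quito (Rae #3, Kit #4); then Doha (Rae #4, Kit #6); then Quito (Rae #5, Kit #7); then Doha (Rae #6, Kit #8); then Quito (Rae #7, Kit #9); then Doha (Rae #8, Kit #10); then Quito (Rae #9, Kit #11); then Doha (Rae #11, Kit #12); then Doha (Rae #12, Kit #13); then Hanoi (Rae #13, Kit #15); then Hanoi (Rae #15, Kit #16). The LCS DP gives dp[15][16] = 13, so this is optimal.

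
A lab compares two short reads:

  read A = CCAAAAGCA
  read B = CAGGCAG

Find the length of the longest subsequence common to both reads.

5

Pick C at read A[2]=read B[1]; then A at read A[3]=read B[2]; then G at read A[7]=read B[4]; then C at read A[8]=read B[5]; then A at read A[9]=read B[6]; all 5 bases appear in both, in order. Since dp[9][7] = 5, nothing longer is possible.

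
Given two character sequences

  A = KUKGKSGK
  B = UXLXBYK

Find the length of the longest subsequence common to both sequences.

Match U [2,1], K [8,7] — 2 characters in the same relative order in both. The LCS DP gives dp[8][7] = 2, so this is optimal.

2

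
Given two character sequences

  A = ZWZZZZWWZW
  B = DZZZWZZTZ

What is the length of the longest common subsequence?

6

Let dp[i][j] be the LCS length of the first i characters of A and the first j characters of B. dp[i][j] = dp[i-1][j-1]+1 when the i-th and j-th characters match, else max(dp[i-1][j], dp[i][j-1]).
    ·  D  Z  Z  Z  W  Z  Z  T  Z
 ·  0  0  0  0  0  0  0  0  0  0
 Z  0  0  1  1  1  1  1  1  1  1
 W  0  0  1  1  1  2  2  2  2  2
 Z  0  0  1  2  2  2  3  3  3  3
 Z  0  0  1  2  3  3  3  4  4  4
 Z  0  0  1  2  3  3  4  4  4  5
 Z  0  0  1  2  3  3  4  5  5  5
 W  0  0  1  2  3  4  4  5  5  5
 W  0  0  1  2  3  4  4  5  5  5
 Z  0  0  1  2  3  4  5  5  5  6
 W  0  0  1  2  3  4  5  5  5  6
dp[10][9] = 6. One LCS (by backtracking along matches): ZZZZZZ.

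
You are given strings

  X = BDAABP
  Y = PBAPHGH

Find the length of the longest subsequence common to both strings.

3

Let dp[i][j] be the LCS length of the first i characters of X and the first j characters of Y. dp[i][j] = dp[i-1][j-1]+1 when the i-th and j-th characters match, else max(dp[i-1][j], dp[i][j-1]).
    ·  P  B  A  P  H  G  H
 ·  0  0  0  0  0  0  0  0
 B  0  0  1  1  1  1  1  1
 D  0  0  1  1  1  1  1  1
 A  0  0  1  2  2  2  2  2
 A  0  0  1  2  2  2  2  2
 B  0  0  1  2  2  2  2  2
 P  0  1  1  2  3  3  3  3
dp[6][7] = 3. One LCS (by backtracking along matches): BAP.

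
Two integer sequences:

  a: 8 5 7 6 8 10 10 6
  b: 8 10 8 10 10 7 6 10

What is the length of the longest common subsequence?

Match 8 [1,1]; then 8 [5,3]; then 10 [6,4]; then 10 [7,5]; then 6 [8,7] — 5 values in the same relative order in both, and the DP table's final entry dp[8][8] is also 5, so no common subsequence is longer.

5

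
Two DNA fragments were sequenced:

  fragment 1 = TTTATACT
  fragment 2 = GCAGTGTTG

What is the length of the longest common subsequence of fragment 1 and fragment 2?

3

Let dp[i][j] be the LCS length of the first i bases of fragment 1 and the first j bases of fragment 2. dp[i][j] = dp[i-1][j-1]+1 when the i-th and j-th bases match, else max(dp[i-1][j], dp[i][j-1]).
    ·  G  C  A  G  T  G  T  T  G
 ·  0  0  0  0  0  0  0  0  0  0
 T  0  0  0  0  0  1  1  1  1  1
 T  0  0  0  0  0  1  1  2  2  2
 T  0  0  0  0  0  1  1  2  3  3
 A  0  0  0  1  1  1  1  2  3  3
 T  0  0  0  1  1  2  2  2  3  3
 A  0  0  0  1  1  2  2  2  3  3
 C  0  0  1  1  1  2  2  2  3  3
 T  0  0  1  1  1  2  2  3  3  3
dp[8][9] = 3. One LCS (by backtracking along matches): TTT.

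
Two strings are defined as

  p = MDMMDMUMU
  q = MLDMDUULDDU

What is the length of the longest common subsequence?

One common subsequence of length 6: M [1,1]; then D [2,3]; then M [4,4]; then D [5,5]; then U [7,7]; then U [9,11]. Since dp[9][11] = 6, nothing longer is possible.

6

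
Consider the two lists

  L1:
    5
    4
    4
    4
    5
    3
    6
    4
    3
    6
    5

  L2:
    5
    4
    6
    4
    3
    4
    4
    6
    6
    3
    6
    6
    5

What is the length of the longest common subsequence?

Let dp[i][j] be the LCS length of the first i values of L1 and the first j values of L2. dp[i][j] = dp[i-1][j-1]+1 when the i-th and j-th values match, else max(dp[i-1][j], dp[i][j-1]).
    ·  5  4  6  4  3  4  4  6  6  3  6  6  5
 ·  0  0  0  0  0  0  0  0  0  0  0  0  0  0
 5  0  1  1  1  1  1  1  1  1  1  1  1  1  1
 4  0  1  2  2  2  2  2  2  2  2  2  2  2  2
 4  0  1  2  2  3  3  3  3  3  3  3  3  3  3
 4  0  1  2  2  3  3  4  4  4  4  4  4  4  4
 5  0  1  2  2  3  3  4  4  4  4  4  4  4  5
 3  0  1  2  2  3  4  4  4  4  4  5  5  5  5
 6  0  1  2  3  3  4  4  4  5  5  5  6  6  6
 4  0  1  2  3  4  4  5  5  5  5  5  6  6  6
 3  0  1  2  3  4  5  5  5  5  5  6  6  6  6
 6  0  1  2  3  4  5  5  5  6  6  6  7  7  7
 5  0  1  2  3  4  5  5  5  6  6  6  7  7  8
dp[11][13] = 8. One LCS (by backtracking along matches): 5, 4, 4, 4, 3, 6, 6, 5.

8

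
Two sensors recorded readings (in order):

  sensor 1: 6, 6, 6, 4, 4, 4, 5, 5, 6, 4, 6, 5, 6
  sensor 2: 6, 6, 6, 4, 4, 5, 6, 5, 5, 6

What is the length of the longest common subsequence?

Match 6 at sensor 1[1]=sensor 2[1] → 6 at sensor 1[2]=sensor 2[2] → 6 at sensor 1[3]=sensor 2[3] → 4 at sensor 1[5]=sensor 2[4] → 4 at sensor 1[6]=sensor 2[5] → 5 at sensor 1[7]=sensor 2[6] → 5 at sensor 1[8]=sensor 2[8] → 5 at sensor 1[12]=sensor 2[9] → 6 at sensor 1[13]=sensor 2[10] — 9 values in the same relative order in both. dp[13][10] = 9 confirms this is the maximum.

9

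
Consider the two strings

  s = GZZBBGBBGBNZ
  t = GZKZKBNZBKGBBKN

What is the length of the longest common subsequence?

9

One common subsequence of length 9: G at s[1]=t[1] → Z at s[2]=t[2] → Z at s[3]=t[4] → B at s[4]=t[6] → B at s[5]=t[9] → G at s[6]=t[11] → B at s[7]=t[12] → B at s[8]=t[13] → N at s[11]=t[15], and the DP table's final entry dp[12][15] is also 9, so no common subsequence is longer.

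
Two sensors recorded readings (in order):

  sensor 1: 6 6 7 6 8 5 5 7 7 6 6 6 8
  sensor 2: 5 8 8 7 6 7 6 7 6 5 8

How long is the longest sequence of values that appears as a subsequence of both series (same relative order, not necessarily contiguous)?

Taking 6 (sensor 1 #1, sensor 2 #5) → 6 (sensor 1 #2, sensor 2 #7) → 7 (sensor 1 #3, sensor 2 #8) → 6 (sensor 1 #4, sensor 2 #9) → 5 (sensor 1 #7, sensor 2 #10) → 8 (sensor 1 #13, sensor 2 #11) gives a common subsequence of length 6. The LCS DP gives dp[13][11] = 6, so this is optimal.

6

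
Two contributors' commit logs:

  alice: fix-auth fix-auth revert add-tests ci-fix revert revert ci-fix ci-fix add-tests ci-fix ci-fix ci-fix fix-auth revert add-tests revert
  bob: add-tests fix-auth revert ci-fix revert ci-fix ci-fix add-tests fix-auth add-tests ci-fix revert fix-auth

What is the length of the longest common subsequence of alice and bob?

10

Match fix-auth [2,2]; then revert [3,3]; then ci-fix [5,4]; then revert [7,5]; then ci-fix [8,6]; then ci-fix [9,7]; then add-tests [10,8]; then fix-auth [14,9]; then add-tests [16,10]; then revert [17,12] — 10 commits in the same relative order in both. dp[17][13] = 10 confirms this is the maximum.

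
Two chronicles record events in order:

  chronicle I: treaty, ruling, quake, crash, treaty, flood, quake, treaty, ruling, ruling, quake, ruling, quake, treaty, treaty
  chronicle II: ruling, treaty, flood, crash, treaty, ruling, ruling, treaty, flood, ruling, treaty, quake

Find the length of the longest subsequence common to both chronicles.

Pick ruling (chronicle I #2, chronicle II #1) → treaty (chronicle I #5, chronicle II #2) → flood (chronicle I #6, chronicle II #3) → treaty (chronicle I #8, chronicle II #5) → ruling (chronicle I #9, chronicle II #6) → ruling (chronicle I #10, chronicle II #7) → ruling (chronicle I #12, chronicle II #10) → quake (chronicle I #13, chronicle II #12); all 8 events appear in both, in order. The LCS DP gives dp[15][12] = 8, so this is optimal.

8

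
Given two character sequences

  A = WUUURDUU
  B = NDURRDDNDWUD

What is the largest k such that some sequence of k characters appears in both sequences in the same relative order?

Taking U [2,3] → R [5,5] → D [6,9] → U [7,11] gives a common subsequence of length 4. dp[8][12] = 4 confirms this is the maximum.

4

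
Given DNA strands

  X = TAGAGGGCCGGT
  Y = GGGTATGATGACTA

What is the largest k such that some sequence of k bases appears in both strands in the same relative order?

One common subsequence of length 7: T at X[1]=Y[4], A at X[2]=Y[5], G at X[3]=Y[7], A at X[4]=Y[8], G at X[5]=Y[10], C at X[9]=Y[12], T at X[12]=Y[13]. dp[12][14] = 7 confirms this is the maximum.

7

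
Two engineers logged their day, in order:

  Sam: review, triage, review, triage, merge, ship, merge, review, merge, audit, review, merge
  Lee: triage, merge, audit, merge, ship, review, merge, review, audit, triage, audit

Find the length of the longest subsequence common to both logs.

6

Match triage [2,1] → merge [5,4] → ship [6,5] → merge [7,7] → review [8,8] → audit [10,11] — 6 tasks in the same relative order in both. Since dp[12][11] = 6, nothing longer is possible.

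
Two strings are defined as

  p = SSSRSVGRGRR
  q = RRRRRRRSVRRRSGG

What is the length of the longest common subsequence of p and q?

6

Match R at p[4]=q[7]; then S at p[5]=q[8]; then V at p[6]=q[9]; then R at p[8]=q[10]; then R at p[10]=q[11]; then R at p[11]=q[12] — 6 characters in the same relative order in both. Since dp[11][15] = 6, nothing longer is possible.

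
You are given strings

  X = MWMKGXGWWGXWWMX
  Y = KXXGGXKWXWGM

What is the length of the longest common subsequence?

8

One common subsequence of length 8: K (X #4, Y #1) → X (X #6, Y #3) → G (X #7, Y #4) → G (X #10, Y #5) → X (X #11, Y #6) → W (X #12, Y #8) → W (X #13, Y #10) → M (X #14, Y #12), and the DP table's final entry dp[15][12] is also 8, so no common subsequence is longer.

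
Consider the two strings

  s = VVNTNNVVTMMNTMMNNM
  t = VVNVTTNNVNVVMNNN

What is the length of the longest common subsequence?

Pick V [1,1]; then V [2,2]; then N [3,3]; then T [4,6]; then N [5,8]; then N [6,10]; then V [7,11]; then V [8,12]; then M [11,13]; then N [12,14]; then N [16,15]; then N [17,16]; all 12 characters appear in both, in order, and the DP table's final entry dp[18][16] is also 12, so no common subsequence is longer.

12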